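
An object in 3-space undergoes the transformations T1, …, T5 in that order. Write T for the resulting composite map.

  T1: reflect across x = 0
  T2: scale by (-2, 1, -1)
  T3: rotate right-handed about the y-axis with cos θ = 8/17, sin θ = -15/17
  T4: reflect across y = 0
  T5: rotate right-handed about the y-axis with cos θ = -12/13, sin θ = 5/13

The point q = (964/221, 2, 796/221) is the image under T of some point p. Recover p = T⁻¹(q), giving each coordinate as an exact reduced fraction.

p = (-2, -2, -4)

T1 = [-1 0 0 0; 0 1 0 0; 0 0 1 0; 0 0 0 1]
T2·T1 = [2 0 0 0; 0 1 0 0; 0 0 -1 0; 0 0 0 1]
T3·…·T1 = [16/17 0 15/17 0; 0 1 0 0; 30/17 0 -8/17 0; 0 0 0 1]
T4·…·T1 = [16/17 0 15/17 0; 0 -1 0 0; 30/17 0 -8/17 0; 0 0 0 1]
T5·…·T1 = [-42/221 0 -220/221 0; 0 -1 0 0; -440/221 0 21/221 0; 0 0 0 1]
det M = 2; M⁻¹ = [-21/442 0 -110/221 0; 0 -1 0 0; -220/221 0 21/221 0; 0 0 0 1]
M⁻¹ · (964/221, 2, 796/221)ᵀ = (-2, -2, -4)ᵀ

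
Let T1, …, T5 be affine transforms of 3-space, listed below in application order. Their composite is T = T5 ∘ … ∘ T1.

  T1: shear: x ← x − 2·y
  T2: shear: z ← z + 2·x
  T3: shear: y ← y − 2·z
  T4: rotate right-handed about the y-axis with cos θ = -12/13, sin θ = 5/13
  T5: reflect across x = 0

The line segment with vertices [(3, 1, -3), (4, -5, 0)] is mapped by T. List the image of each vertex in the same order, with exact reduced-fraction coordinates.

T1 shear: x ← x − 2·y: (3, 1, -3) → (1, 1, -3); (4, -5, 0) → (14, -5, 0)
T2 shear: z ← z + 2·x: (1, 1, -3) → (1, 1, -1); (14, -5, 0) → (14, -5, 28)
T3 shear: y ← y − 2·z: (1, 1, -1) → (1, 3, -1); (14, -5, 28) → (14, -61, 28)
T4 rotate right-handed about the y-axis with cos θ = -12/13, sin θ = 5/13: (1, 3, -1) → (-17/13, 3, 7/13); (14, -61, 28) → (-28/13, -61, -406/13)
T5 reflect across x = 0: (-17/13, 3, 7/13) → (17/13, 3, 7/13); (-28/13, -61, -406/13) → (28/13, -61, -406/13)

image vertices: (17/13, 3, 7/13), (28/13, -61, -406/13)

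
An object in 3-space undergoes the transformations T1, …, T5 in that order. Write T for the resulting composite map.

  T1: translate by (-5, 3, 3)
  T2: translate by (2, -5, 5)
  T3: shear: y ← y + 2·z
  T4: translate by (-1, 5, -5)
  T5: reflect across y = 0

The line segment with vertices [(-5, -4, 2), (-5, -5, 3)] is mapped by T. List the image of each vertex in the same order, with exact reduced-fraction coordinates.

image vertices: (-9, -19, 5), (-9, -20, 6)

T1 translate by (-5, 3, 3): (-5, -4, 2) → (-10, -1, 5); (-5, -5, 3) → (-10, -2, 6)
T2 translate by (2, -5, 5): (-10, -1, 5) → (-8, -6, 10); (-10, -2, 6) → (-8, -7, 11)
T3 shear: y ← y + 2·z: (-8, -6, 10) → (-8, 14, 10); (-8, -7, 11) → (-8, 15, 11)
T4 translate by (-1, 5, -5): (-8, 14, 10) → (-9, 19, 5); (-8, 15, 11) → (-9, 20, 6)
T5 reflect across y = 0: (-9, 19, 5) → (-9, -19, 5); (-9, 20, 6) → (-9, -20, 6)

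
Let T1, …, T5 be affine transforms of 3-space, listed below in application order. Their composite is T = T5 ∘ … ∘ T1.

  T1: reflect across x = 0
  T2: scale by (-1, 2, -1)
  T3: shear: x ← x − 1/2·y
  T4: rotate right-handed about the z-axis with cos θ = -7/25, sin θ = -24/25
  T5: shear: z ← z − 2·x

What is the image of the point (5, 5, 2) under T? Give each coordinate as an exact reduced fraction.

T1 reflect across x = 0: (5, 5, 2) → (-5, 5, 2)
T2 scale by (-1, 2, -1): (-5, 5, 2) → (5, 10, -2)
T3 shear: x ← x − 1/2·y: (5, 10, -2) → (0, 10, -2)
T4 rotate right-handed about the z-axis with cos θ = -7/25, sin θ = -24/25: (0, 10, -2) → (48/5, -14/5, -2)
T5 shear: z ← z − 2·x: (48/5, -14/5, -2) → (48/5, -14/5, -106/5)

T(p) = (48/5, -14/5, -106/5)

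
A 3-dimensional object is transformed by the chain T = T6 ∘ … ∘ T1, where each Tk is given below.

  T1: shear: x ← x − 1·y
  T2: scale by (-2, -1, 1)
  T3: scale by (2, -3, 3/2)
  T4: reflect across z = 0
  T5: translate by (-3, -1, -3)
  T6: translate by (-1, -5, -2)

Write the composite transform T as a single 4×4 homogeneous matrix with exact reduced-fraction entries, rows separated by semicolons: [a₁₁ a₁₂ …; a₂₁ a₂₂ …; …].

T1 = [1 -1 0 0; 0 1 0 0; 0 0 1 0; 0 0 0 1]
T2·T1 = [-2 2 0 0; 0 -1 0 0; 0 0 1 0; 0 0 0 1]
T3·…·T1 = [-4 4 0 0; 0 3 0 0; 0 0 3/2 0; 0 0 0 1]
T4·…·T1 = [-4 4 0 0; 0 3 0 0; 0 0 -3/2 0; 0 0 0 1]
T5·…·T1 = [-4 4 0 -3; 0 3 0 -1; 0 0 -3/2 -3; 0 0 0 1]
T6·…·T1 = [-4 4 0 -4; 0 3 0 -6; 0 0 -3/2 -5; 0 0 0 1]

T = [-4 4 0 -4; 0 3 0 -6; 0 0 -3/2 -5; 0 0 0 1]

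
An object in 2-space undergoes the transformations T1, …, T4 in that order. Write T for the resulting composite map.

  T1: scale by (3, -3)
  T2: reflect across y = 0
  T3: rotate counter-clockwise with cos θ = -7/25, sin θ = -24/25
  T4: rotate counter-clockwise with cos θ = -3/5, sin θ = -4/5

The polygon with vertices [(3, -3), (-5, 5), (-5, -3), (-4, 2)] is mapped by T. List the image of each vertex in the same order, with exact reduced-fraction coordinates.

image vertices: (9/5, 63/5), (-3, -21), (81/5, -33/5), (12/5, -66/5)

T1 scale by (3, -3): (3, -3) → (9, 9); (-5, 5) → (-15, -15); (-5, -3) → (-15, 9); (-4, 2) → (-12, -6)
T2 reflect across y = 0: (9, 9) → (9, -9); (-15, -15) → (-15, 15); (-15, 9) → (-15, -9); (-12, -6) → (-12, 6)
T3 rotate counter-clockwise with cos θ = -7/25, sin θ = -24/25: (9, -9) → (-279/25, -153/25); (-15, 15) → (93/5, 51/5); (-15, -9) → (-111/25, 423/25); (-12, 6) → (228/25, 246/25)
T4 rotate counter-clockwise with cos θ = -3/5, sin θ = -4/5: (-279/25, -153/25) → (9/5, 63/5); (93/5, 51/5) → (-3, -21); (-111/25, 423/25) → (81/5, -33/5); (228/25, 246/25) → (12/5, -66/5)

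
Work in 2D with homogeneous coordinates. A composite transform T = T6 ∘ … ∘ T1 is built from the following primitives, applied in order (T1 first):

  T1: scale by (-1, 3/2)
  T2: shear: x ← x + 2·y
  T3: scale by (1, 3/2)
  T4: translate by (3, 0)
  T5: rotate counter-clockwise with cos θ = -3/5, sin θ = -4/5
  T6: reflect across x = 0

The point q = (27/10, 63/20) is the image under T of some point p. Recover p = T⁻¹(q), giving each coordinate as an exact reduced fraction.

T1 = [-1 0 0; 0 3/2 0; 0 0 1]
T2·T1 = [-1 3 0; 0 3/2 0; 0 0 1]
T3·…·T1 = [-1 3 0; 0 9/4 0; 0 0 1]
T4·…·T1 = [-1 3 3; 0 9/4 0; 0 0 1]
T5·…·T1 = [3/5 0 -9/5; 4/5 -15/4 -12/5; 0 0 1]
T6·…·T1 = [-3/5 0 9/5; 4/5 -15/4 -12/5; 0 0 1]
det M = 9/4; M⁻¹ = [-5/3 0 3; -16/45 -4/15 0; 0 0 1]
M⁻¹ · (27/10, 63/20)ᵀ = (-3/2, -9/5)ᵀ

p = (-3/2, -9/5)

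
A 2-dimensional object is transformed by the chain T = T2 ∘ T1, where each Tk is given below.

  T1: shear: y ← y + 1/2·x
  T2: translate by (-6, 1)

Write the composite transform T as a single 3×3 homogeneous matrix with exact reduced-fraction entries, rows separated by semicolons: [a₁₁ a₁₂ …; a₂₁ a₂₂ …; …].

T = [1 0 -6; 1/2 1 1; 0 0 1]

T1 = [1 0 0; 1/2 1 0; 0 0 1]
T2·T1 = [1 0 -6; 1/2 1 1; 0 0 1]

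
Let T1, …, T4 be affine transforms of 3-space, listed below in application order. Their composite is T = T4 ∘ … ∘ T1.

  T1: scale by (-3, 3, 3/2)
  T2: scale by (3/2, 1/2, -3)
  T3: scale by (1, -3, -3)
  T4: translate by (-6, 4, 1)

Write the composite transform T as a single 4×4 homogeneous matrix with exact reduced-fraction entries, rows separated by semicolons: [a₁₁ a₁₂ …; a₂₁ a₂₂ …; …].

T = [-9/2 0 0 -6; 0 -9/2 0 4; 0 0 27/2 1; 0 0 0 1]

T1 = [-3 0 0 0; 0 3 0 0; 0 0 3/2 0; 0 0 0 1]
T2·T1 = [-9/2 0 0 0; 0 3/2 0 0; 0 0 -9/2 0; 0 0 0 1]
T3·…·T1 = [-9/2 0 0 0; 0 -9/2 0 0; 0 0 27/2 0; 0 0 0 1]
T4·…·T1 = [-9/2 0 0 -6; 0 -9/2 0 4; 0 0 27/2 1; 0 0 0 1]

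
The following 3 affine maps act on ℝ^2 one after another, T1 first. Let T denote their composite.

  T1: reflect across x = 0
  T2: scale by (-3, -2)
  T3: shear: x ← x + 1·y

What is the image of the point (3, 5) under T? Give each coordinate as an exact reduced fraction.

T1 reflect across x = 0: (3, 5) → (-3, 5)
T2 scale by (-3, -2): (-3, 5) → (9, -10)
T3 shear: x ← x + 1·y: (9, -10) → (-1, -10)

T(p) = (-1, -10)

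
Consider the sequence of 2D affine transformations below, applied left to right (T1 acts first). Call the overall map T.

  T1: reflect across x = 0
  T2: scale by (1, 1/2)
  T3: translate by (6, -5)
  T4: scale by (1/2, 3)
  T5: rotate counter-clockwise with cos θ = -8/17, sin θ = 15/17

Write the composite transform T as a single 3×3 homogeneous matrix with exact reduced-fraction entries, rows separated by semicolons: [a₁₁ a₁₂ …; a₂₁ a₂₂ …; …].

T1 = [-1 0 0; 0 1 0; 0 0 1]
T2·T1 = [-1 0 0; 0 1/2 0; 0 0 1]
T3·…·T1 = [-1 0 6; 0 1/2 -5; 0 0 1]
T4·…·T1 = [-1/2 0 3; 0 3/2 -15; 0 0 1]
T5·…·T1 = [4/17 -45/34 201/17; -15/34 -12/17 165/17; 0 0 1]

T = [4/17 -45/34 201/17; -15/34 -12/17 165/17; 0 0 1]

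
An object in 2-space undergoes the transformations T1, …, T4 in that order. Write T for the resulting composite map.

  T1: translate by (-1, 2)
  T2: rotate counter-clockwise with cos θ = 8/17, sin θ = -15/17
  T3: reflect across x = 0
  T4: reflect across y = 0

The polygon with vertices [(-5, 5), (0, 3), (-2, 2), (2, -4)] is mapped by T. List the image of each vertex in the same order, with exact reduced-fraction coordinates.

image vertices: (-57/17, -146/17), (-67/17, -55/17), (-36/17, -77/17), (22/17, 31/17)

T1 translate by (-1, 2): (-5, 5) → (-6, 7); (0, 3) → (-1, 5); (-2, 2) → (-3, 4); (2, -4) → (1, -2)
T2 rotate counter-clockwise with cos θ = 8/17, sin θ = -15/17: (-6, 7) → (57/17, 146/17); (-1, 5) → (67/17, 55/17); (-3, 4) → (36/17, 77/17); (1, -2) → (-22/17, -31/17)
T3 reflect across x = 0: (57/17, 146/17) → (-57/17, 146/17); (67/17, 55/17) → (-67/17, 55/17); (36/17, 77/17) → (-36/17, 77/17); (-22/17, -31/17) → (22/17, -31/17)
T4 reflect across y = 0: (-57/17, 146/17) → (-57/17, -146/17); (-67/17, 55/17) → (-67/17, -55/17); (-36/17, 77/17) → (-36/17, -77/17); (22/17, -31/17) → (22/17, 31/17)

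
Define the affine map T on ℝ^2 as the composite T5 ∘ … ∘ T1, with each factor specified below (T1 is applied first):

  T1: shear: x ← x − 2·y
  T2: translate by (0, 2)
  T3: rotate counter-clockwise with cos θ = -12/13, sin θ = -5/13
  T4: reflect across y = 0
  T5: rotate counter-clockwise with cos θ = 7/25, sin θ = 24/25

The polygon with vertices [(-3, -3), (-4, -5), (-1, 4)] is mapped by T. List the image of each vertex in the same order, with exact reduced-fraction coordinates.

T1 shear: x ← x − 2·y: (-3, -3) → (3, -3); (-4, -5) → (6, -5); (-1, 4) → (-9, 4)
T2 translate by (0, 2): (3, -3) → (3, -1); (6, -5) → (6, -3); (-9, 4) → (-9, 6)
T3 rotate counter-clockwise with cos θ = -12/13, sin θ = -5/13: (3, -1) → (-41/13, -3/13); (6, -3) → (-87/13, 6/13); (-9, 6) → (138/13, -27/13)
T4 reflect across y = 0: (-41/13, -3/13) → (-41/13, 3/13); (-87/13, 6/13) → (-87/13, -6/13); (138/13, -27/13) → (138/13, 27/13)
T5 rotate counter-clockwise with cos θ = 7/25, sin θ = 24/25: (-41/13, 3/13) → (-359/325, -963/325); (-87/13, -6/13) → (-93/65, -426/65); (138/13, 27/13) → (318/325, 3501/325)

image vertices: (-359/325, -963/325), (-93/65, -426/65), (318/325, 3501/325)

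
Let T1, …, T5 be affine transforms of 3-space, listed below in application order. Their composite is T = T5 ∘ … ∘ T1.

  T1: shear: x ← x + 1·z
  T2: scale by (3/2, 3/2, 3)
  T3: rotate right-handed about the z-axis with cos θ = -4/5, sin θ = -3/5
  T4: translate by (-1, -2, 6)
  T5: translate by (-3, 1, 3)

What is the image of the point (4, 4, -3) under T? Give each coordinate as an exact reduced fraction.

T1 shear: x ← x + 1·z: (4, 4, -3) → (1, 4, -3)
T2 scale by (3/2, 3/2, 3): (1, 4, -3) → (3/2, 6, -9)
T3 rotate right-handed about the z-axis with cos θ = -4/5, sin θ = -3/5: (3/2, 6, -9) → (12/5, -57/10, -9)
T4 translate by (-1, -2, 6): (12/5, -57/10, -9) → (7/5, -77/10, -3)
T5 translate by (-3, 1, 3): (7/5, -77/10, -3) → (-8/5, -67/10, 0)

T(p) = (-8/5, -67/10, 0)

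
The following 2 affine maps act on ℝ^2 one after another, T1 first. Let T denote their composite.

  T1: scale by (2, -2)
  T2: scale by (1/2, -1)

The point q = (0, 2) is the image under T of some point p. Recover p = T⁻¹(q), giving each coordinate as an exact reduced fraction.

p = (0, 1)

T1 = [2 0 0; 0 -2 0; 0 0 1]
T2·T1 = [1 0 0; 0 2 0; 0 0 1]
det M = 2; M⁻¹ = [1 0 0; 0 1/2 0; 0 0 1]
M⁻¹ · (0, 2)ᵀ = (0, 1)ᵀ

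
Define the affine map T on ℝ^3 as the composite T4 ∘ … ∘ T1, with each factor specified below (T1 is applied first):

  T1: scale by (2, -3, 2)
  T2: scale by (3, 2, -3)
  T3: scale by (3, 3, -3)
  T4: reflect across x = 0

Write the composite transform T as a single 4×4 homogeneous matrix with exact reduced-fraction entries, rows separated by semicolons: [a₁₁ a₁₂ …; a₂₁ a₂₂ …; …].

T1 = [2 0 0 0; 0 -3 0 0; 0 0 2 0; 0 0 0 1]
T2·T1 = [6 0 0 0; 0 -6 0 0; 0 0 -6 0; 0 0 0 1]
T3·…·T1 = [18 0 0 0; 0 -18 0 0; 0 0 18 0; 0 0 0 1]
T4·…·T1 = [-18 0 0 0; 0 -18 0 0; 0 0 18 0; 0 0 0 1]

T = [-18 0 0 0; 0 -18 0 0; 0 0 18 0; 0 0 0 1]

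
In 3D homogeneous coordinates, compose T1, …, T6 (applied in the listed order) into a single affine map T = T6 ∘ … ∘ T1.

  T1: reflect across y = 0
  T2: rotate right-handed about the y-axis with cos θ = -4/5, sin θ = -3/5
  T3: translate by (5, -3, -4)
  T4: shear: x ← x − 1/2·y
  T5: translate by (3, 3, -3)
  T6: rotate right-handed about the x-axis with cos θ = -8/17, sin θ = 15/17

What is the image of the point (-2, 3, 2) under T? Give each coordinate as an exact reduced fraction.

T(p) = (57/5, 171/17, 167/85)

T1 reflect across y = 0: (-2, 3, 2) → (-2, -3, 2)
T2 rotate right-handed about the y-axis with cos θ = -4/5, sin θ = -3/5: (-2, -3, 2) → (2/5, -3, -14/5)
T3 translate by (5, -3, -4): (2/5, -3, -14/5) → (27/5, -6, -34/5)
T4 shear: x ← x − 1/2·y: (27/5, -6, -34/5) → (42/5, -6, -34/5)
T5 translate by (3, 3, -3): (42/5, -6, -34/5) → (57/5, -3, -49/5)
T6 rotate right-handed about the x-axis with cos θ = -8/17, sin θ = 15/17: (57/5, -3, -49/5) → (57/5, 171/17, 167/85)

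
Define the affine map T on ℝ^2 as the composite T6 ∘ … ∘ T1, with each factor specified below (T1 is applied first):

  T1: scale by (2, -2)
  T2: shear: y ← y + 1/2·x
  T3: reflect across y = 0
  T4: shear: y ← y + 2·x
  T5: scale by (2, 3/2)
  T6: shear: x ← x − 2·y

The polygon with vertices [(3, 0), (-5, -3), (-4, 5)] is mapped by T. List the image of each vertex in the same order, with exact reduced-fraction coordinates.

image vertices: (-15, 27/2), (43, -63/2), (-10, -3)

T1 scale by (2, -2): (3, 0) → (6, 0); (-5, -3) → (-10, 6); (-4, 5) → (-8, -10)
T2 shear: y ← y + 1/2·x: (6, 0) → (6, 3); (-10, 6) → (-10, 1); (-8, -10) → (-8, -14)
T3 reflect across y = 0: (6, 3) → (6, -3); (-10, 1) → (-10, -1); (-8, -14) → (-8, 14)
T4 shear: y ← y + 2·x: (6, -3) → (6, 9); (-10, -1) → (-10, -21); (-8, 14) → (-8, -2)
T5 scale by (2, 3/2): (6, 9) → (12, 27/2); (-10, -21) → (-20, -63/2); (-8, -2) → (-16, -3)
T6 shear: x ← x − 2·y: (12, 27/2) → (-15, 27/2); (-20, -63/2) → (43, -63/2); (-16, -3) → (-10, -3)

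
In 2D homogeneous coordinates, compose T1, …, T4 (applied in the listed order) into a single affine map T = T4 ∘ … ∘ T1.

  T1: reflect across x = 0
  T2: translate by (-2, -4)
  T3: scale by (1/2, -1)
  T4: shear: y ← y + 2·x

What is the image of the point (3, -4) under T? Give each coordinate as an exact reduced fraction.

T(p) = (-5/2, 3)

T1 reflect across x = 0: (3, -4) → (-3, -4)
T2 translate by (-2, -4): (-3, -4) → (-5, -8)
T3 scale by (1/2, -1): (-5, -8) → (-5/2, 8)
T4 shear: y ← y + 2·x: (-5/2, 8) → (-5/2, 3)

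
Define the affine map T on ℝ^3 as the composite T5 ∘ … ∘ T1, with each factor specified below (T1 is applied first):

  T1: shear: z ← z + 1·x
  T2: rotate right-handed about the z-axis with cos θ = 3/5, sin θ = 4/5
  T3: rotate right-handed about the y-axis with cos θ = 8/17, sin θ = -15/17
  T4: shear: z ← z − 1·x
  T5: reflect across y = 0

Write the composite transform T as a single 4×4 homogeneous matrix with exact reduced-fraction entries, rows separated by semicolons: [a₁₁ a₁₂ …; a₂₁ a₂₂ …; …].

T = [-3/5 -32/85 -15/17 0; -4/5 -3/5 0 0; 8/5 -28/85 23/17 0; 0 0 0 1]

T1 = [1 0 0 0; 0 1 0 0; 1 0 1 0; 0 0 0 1]
T2·T1 = [3/5 -4/5 0 0; 4/5 3/5 0 0; 1 0 1 0; 0 0 0 1]
T3·…·T1 = [-3/5 -32/85 -15/17 0; 4/5 3/5 0 0; 1 -12/17 8/17 0; 0 0 0 1]
T4·…·T1 = [-3/5 -32/85 -15/17 0; 4/5 3/5 0 0; 8/5 -28/85 23/17 0; 0 0 0 1]
T5·…·T1 = [-3/5 -32/85 -15/17 0; -4/5 -3/5 0 0; 8/5 -28/85 23/17 0; 0 0 0 1]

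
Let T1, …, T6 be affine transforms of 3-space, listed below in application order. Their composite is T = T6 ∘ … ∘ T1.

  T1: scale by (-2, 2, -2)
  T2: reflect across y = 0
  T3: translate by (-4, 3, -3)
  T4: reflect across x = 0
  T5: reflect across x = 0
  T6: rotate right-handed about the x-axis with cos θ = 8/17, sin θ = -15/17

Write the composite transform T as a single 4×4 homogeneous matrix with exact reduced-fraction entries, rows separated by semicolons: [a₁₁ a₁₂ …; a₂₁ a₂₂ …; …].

T = [-2 0 0 -4; 0 -16/17 -30/17 -21/17; 0 30/17 -16/17 -69/17; 0 0 0 1]

T1 = [-2 0 0 0; 0 2 0 0; 0 0 -2 0; 0 0 0 1]
T2·T1 = [-2 0 0 0; 0 -2 0 0; 0 0 -2 0; 0 0 0 1]
T3·…·T1 = [-2 0 0 -4; 0 -2 0 3; 0 0 -2 -3; 0 0 0 1]
T4·…·T1 = [2 0 0 4; 0 -2 0 3; 0 0 -2 -3; 0 0 0 1]
T5·…·T1 = [-2 0 0 -4; 0 -2 0 3; 0 0 -2 -3; 0 0 0 1]
T6·…·T1 = [-2 0 0 -4; 0 -16/17 -30/17 -21/17; 0 30/17 -16/17 -69/17; 0 0 0 1]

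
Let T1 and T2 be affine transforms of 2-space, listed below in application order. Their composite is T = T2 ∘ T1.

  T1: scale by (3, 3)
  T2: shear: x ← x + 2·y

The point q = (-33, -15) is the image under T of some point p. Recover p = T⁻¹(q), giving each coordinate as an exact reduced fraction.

T1 = [3 0 0; 0 3 0; 0 0 1]
T2·T1 = [3 6 0; 0 3 0; 0 0 1]
det M = 9; M⁻¹ = [1/3 -2/3 0; 0 1/3 0; 0 0 1]
M⁻¹ · (-33, -15)ᵀ = (-1, -5)ᵀ

p = (-1, -5)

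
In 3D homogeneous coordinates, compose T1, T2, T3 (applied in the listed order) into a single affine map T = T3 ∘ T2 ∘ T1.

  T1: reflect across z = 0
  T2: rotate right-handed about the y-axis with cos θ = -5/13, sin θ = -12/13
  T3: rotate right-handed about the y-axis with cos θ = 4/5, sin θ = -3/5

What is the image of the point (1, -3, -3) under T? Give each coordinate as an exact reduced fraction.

T(p) = (-31/13, -3, -27/13)

T1 reflect across z = 0: (1, -3, -3) → (1, -3, 3)
T2 rotate right-handed about the y-axis with cos θ = -5/13, sin θ = -12/13: (1, -3, 3) → (-41/13, -3, -3/13)
T3 rotate right-handed about the y-axis with cos θ = 4/5, sin θ = -3/5: (-41/13, -3, -3/13) → (-31/13, -3, -27/13)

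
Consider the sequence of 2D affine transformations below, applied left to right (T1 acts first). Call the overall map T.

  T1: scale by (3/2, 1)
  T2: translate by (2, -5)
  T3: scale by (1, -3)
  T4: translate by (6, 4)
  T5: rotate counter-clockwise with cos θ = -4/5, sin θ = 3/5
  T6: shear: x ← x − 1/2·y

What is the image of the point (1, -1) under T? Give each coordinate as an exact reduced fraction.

T(p) = (-297/20, -119/10)

T1 scale by (3/2, 1): (1, -1) → (3/2, -1)
T2 translate by (2, -5): (3/2, -1) → (7/2, -6)
T3 scale by (1, -3): (7/2, -6) → (7/2, 18)
T4 translate by (6, 4): (7/2, 18) → (19/2, 22)
T5 rotate counter-clockwise with cos θ = -4/5, sin θ = 3/5: (19/2, 22) → (-104/5, -119/10)
T6 shear: x ← x − 1/2·y: (-104/5, -119/10) → (-297/20, -119/10)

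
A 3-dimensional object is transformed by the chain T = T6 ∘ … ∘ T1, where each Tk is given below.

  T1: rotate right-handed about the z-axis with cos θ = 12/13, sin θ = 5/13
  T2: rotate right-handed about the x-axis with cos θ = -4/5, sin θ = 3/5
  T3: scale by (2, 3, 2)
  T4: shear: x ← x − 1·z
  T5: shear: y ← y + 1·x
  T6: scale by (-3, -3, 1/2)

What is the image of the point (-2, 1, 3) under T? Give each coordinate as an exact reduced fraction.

T(p) = (-6/13, 219/13, -30/13)

T1 rotate right-handed about the z-axis with cos θ = 12/13, sin θ = 5/13: (-2, 1, 3) → (-29/13, 2/13, 3)
T2 rotate right-handed about the x-axis with cos θ = -4/5, sin θ = 3/5: (-29/13, 2/13, 3) → (-29/13, -25/13, -30/13)
T3 scale by (2, 3, 2): (-29/13, -25/13, -30/13) → (-58/13, -75/13, -60/13)
T4 shear: x ← x − 1·z: (-58/13, -75/13, -60/13) → (2/13, -75/13, -60/13)
T5 shear: y ← y + 1·x: (2/13, -75/13, -60/13) → (2/13, -73/13, -60/13)
T6 scale by (-3, -3, 1/2): (2/13, -73/13, -60/13) → (-6/13, 219/13, -30/13)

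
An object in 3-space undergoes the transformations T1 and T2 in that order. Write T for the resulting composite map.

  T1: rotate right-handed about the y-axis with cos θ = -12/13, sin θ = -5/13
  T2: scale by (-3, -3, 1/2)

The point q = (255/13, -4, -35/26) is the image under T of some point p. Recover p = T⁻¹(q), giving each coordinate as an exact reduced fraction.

p = (5, 4/3, 5)

T1 = [-12/13 0 -5/13 0; 0 1 0 0; 5/13 0 -12/13 0; 0 0 0 1]
T2·T1 = [36/13 0 15/13 0; 0 -3 0 0; 5/26 0 -6/13 0; 0 0 0 1]
det M = 9/2; M⁻¹ = [4/13 0 10/13 0; 0 -1/3 0 0; 5/39 0 -24/13 0; 0 0 0 1]
M⁻¹ · (255/13, -4, -35/26)ᵀ = (5, 4/3, 5)ᵀ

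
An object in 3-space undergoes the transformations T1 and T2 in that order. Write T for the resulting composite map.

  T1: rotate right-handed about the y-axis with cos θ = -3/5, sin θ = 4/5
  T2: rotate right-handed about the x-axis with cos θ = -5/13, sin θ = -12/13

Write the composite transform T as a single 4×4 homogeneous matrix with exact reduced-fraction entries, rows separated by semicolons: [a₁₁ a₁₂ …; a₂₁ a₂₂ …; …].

T = [-3/5 0 4/5 0; -48/65 -5/13 -36/65 0; 4/13 -12/13 3/13 0; 0 0 0 1]

T1 = [-3/5 0 4/5 0; 0 1 0 0; -4/5 0 -3/5 0; 0 0 0 1]
T2·T1 = [-3/5 0 4/5 0; -48/65 -5/13 -36/65 0; 4/13 -12/13 3/13 0; 0 0 0 1]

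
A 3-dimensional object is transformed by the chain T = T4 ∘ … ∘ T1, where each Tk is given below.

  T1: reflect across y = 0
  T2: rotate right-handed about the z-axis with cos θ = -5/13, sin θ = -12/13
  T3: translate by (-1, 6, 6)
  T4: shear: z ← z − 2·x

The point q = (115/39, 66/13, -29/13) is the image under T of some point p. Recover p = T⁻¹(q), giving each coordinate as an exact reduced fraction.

T1 = [1 0 0 0; 0 -1 0 0; 0 0 1 0; 0 0 0 1]
T2·T1 = [-5/13 -12/13 0 0; -12/13 5/13 0 0; 0 0 1 0; 0 0 0 1]
T3·…·T1 = [-5/13 -12/13 0 -1; -12/13 5/13 0 6; 0 0 1 6; 0 0 0 1]
T4·…·T1 = [-5/13 -12/13 0 -1; -12/13 5/13 0 6; 10/13 24/13 1 8; 0 0 0 1]
det M = -1; M⁻¹ = [-5/13 -12/13 0 67/13; -12/13 5/13 0 -42/13; 2 0 1 -6; 0 0 0 1]
M⁻¹ · (115/39, 66/13, -29/13)ᵀ = (-2/3, -4, -7/3)ᵀ

p = (-2/3, -4, -7/3)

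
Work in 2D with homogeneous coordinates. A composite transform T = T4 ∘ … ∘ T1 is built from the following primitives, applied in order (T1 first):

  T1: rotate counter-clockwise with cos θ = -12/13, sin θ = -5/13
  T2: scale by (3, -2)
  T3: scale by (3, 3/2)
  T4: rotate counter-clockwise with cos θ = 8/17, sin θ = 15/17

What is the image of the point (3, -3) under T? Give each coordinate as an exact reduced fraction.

T1 rotate counter-clockwise with cos θ = -12/13, sin θ = -5/13: (3, -3) → (-51/13, 21/13)
T2 scale by (3, -2): (-51/13, 21/13) → (-153/13, -42/13)
T3 scale by (3, 3/2): (-153/13, -42/13) → (-459/13, -63/13)
T4 rotate counter-clockwise with cos θ = 8/17, sin θ = 15/17: (-459/13, -63/13) → (-2727/221, -7389/221)

T(p) = (-2727/221, -7389/221)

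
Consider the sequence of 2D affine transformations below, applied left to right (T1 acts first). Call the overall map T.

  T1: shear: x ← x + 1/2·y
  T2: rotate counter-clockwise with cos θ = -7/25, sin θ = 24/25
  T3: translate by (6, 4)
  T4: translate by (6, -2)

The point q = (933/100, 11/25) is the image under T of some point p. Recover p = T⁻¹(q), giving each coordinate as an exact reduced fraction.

T1 = [1 1/2 0; 0 1 0; 0 0 1]
T2·T1 = [-7/25 -11/10 0; 24/25 1/5 0; 0 0 1]
T3·…·T1 = [-7/25 -11/10 6; 24/25 1/5 4; 0 0 1]
T4·…·T1 = [-7/25 -11/10 12; 24/25 1/5 2; 0 0 1]
det M = 1; M⁻¹ = [1/5 11/10 -23/5; -24/25 -7/25 302/25; 0 0 1]
M⁻¹ · (933/100, 11/25)ᵀ = (-9/4, 3)ᵀ

p = (-9/4, 3)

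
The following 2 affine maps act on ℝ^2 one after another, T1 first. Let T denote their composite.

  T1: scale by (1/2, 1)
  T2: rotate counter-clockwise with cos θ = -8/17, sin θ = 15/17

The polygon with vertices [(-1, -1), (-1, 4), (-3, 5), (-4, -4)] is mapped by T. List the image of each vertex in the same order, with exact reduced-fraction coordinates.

image vertices: (19/17, 1/34), (-56/17, -79/34), (-63/17, -125/34), (76/17, 2/17)

T1 scale by (1/2, 1): (-1, -1) → (-1/2, -1); (-1, 4) → (-1/2, 4); (-3, 5) → (-3/2, 5); (-4, -4) → (-2, -4)
T2 rotate counter-clockwise with cos θ = -8/17, sin θ = 15/17: (-1/2, -1) → (19/17, 1/34); (-1/2, 4) → (-56/17, -79/34); (-3/2, 5) → (-63/17, -125/34); (-2, -4) → (76/17, 2/17)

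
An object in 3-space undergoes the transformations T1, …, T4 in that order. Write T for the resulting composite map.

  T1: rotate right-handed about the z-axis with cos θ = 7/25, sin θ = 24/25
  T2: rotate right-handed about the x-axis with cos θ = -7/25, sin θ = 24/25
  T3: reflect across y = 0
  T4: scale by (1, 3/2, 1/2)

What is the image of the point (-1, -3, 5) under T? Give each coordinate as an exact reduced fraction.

T1 rotate right-handed about the z-axis with cos θ = 7/25, sin θ = 24/25: (-1, -3, 5) → (13/5, -9/5, 5)
T2 rotate right-handed about the x-axis with cos θ = -7/25, sin θ = 24/25: (13/5, -9/5, 5) → (13/5, -537/125, -391/125)
T3 reflect across y = 0: (13/5, -537/125, -391/125) → (13/5, 537/125, -391/125)
T4 scale by (1, 3/2, 1/2): (13/5, 537/125, -391/125) → (13/5, 1611/250, -391/250)

T(p) = (13/5, 1611/250, -391/250)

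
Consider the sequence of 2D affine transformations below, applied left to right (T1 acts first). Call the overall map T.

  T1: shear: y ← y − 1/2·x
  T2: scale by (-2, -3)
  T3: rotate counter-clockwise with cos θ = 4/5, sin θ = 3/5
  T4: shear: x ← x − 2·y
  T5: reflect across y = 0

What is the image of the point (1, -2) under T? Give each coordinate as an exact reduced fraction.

T1 shear: y ← y − 1/2·x: (1, -2) → (1, -5/2)
T2 scale by (-2, -3): (1, -5/2) → (-2, 15/2)
T3 rotate counter-clockwise with cos θ = 4/5, sin θ = 3/5: (-2, 15/2) → (-61/10, 24/5)
T4 shear: x ← x − 2·y: (-61/10, 24/5) → (-157/10, 24/5)
T5 reflect across y = 0: (-157/10, 24/5) → (-157/10, -24/5)

T(p) = (-157/10, -24/5)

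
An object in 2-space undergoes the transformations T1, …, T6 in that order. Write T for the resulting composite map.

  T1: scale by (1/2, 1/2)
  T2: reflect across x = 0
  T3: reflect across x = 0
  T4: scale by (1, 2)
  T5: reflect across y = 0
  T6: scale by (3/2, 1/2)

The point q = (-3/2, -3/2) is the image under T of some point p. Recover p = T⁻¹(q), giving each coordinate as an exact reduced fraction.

T1 = [1/2 0 0; 0 1/2 0; 0 0 1]
T2·T1 = [-1/2 0 0; 0 1/2 0; 0 0 1]
T3·…·T1 = [1/2 0 0; 0 1/2 0; 0 0 1]
T4·…·T1 = [1/2 0 0; 0 1 0; 0 0 1]
T5·…·T1 = [1/2 0 0; 0 -1 0; 0 0 1]
T6·…·T1 = [3/4 0 0; 0 -1/2 0; 0 0 1]
det M = -3/8; M⁻¹ = [4/3 0 0; 0 -2 0; 0 0 1]
M⁻¹ · (-3/2, -3/2)ᵀ = (-2, 3)ᵀ

p = (-2, 3)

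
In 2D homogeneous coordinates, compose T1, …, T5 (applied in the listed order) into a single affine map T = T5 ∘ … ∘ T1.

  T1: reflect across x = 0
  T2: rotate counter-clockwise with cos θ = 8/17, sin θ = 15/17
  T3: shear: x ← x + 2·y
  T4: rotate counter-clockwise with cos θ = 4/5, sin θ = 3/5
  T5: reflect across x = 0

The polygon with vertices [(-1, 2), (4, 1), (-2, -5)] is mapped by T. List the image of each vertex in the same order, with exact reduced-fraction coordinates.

image vertices: (-67/85, 244/85), (448/85, -661/85), (-314/85, 173/85)

T1 reflect across x = 0: (-1, 2) → (1, 2); (4, 1) → (-4, 1); (-2, -5) → (2, -5)
T2 rotate counter-clockwise with cos θ = 8/17, sin θ = 15/17: (1, 2) → (-22/17, 31/17); (-4, 1) → (-47/17, -52/17); (2, -5) → (91/17, -10/17)
T3 shear: x ← x + 2·y: (-22/17, 31/17) → (40/17, 31/17); (-47/17, -52/17) → (-151/17, -52/17); (91/17, -10/17) → (71/17, -10/17)
T4 rotate counter-clockwise with cos θ = 4/5, sin θ = 3/5: (40/17, 31/17) → (67/85, 244/85); (-151/17, -52/17) → (-448/85, -661/85); (71/17, -10/17) → (314/85, 173/85)
T5 reflect across x = 0: (67/85, 244/85) → (-67/85, 244/85); (-448/85, -661/85) → (448/85, -661/85); (314/85, 173/85) → (-314/85, 173/85)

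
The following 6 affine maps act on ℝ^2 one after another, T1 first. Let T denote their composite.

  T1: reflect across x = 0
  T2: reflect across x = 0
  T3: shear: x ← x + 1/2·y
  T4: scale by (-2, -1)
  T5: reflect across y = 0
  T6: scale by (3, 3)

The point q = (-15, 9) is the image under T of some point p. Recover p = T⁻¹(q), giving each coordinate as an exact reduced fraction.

T1 = [-1 0 0; 0 1 0; 0 0 1]
T2·T1 = [1 0 0; 0 1 0; 0 0 1]
T3·…·T1 = [1 1/2 0; 0 1 0; 0 0 1]
T4·…·T1 = [-2 -1 0; 0 -1 0; 0 0 1]
T5·…·T1 = [-2 -1 0; 0 1 0; 0 0 1]
T6·…·T1 = [-6 -3 0; 0 3 0; 0 0 1]
det M = -18; M⁻¹ = [-1/6 -1/6 0; 0 1/3 0; 0 0 1]
M⁻¹ · (-15, 9)ᵀ = (1, 3)ᵀ

p = (1, 3)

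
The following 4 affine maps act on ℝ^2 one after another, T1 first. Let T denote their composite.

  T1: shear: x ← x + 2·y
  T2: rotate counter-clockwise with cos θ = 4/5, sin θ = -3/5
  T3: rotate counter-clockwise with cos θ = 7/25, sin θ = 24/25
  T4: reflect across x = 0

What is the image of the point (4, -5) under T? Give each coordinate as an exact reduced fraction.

T(p) = (9/5, -38/5)

T1 shear: x ← x + 2·y: (4, -5) → (-6, -5)
T2 rotate counter-clockwise with cos θ = 4/5, sin θ = -3/5: (-6, -5) → (-39/5, -2/5)
T3 rotate counter-clockwise with cos θ = 7/25, sin θ = 24/25: (-39/5, -2/5) → (-9/5, -38/5)
T4 reflect across x = 0: (-9/5, -38/5) → (9/5, -38/5)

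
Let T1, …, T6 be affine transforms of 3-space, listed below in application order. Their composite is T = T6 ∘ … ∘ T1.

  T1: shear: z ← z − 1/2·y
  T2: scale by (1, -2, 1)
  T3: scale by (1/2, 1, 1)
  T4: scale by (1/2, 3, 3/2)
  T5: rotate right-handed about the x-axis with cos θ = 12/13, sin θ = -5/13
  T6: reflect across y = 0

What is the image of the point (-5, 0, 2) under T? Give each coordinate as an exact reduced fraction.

T(p) = (-5/4, -15/13, 36/13)

T1 shear: z ← z − 1/2·y: (-5, 0, 2) → (-5, 0, 2)
T2 scale by (1, -2, 1): (-5, 0, 2) → (-5, 0, 2)
T3 scale by (1/2, 1, 1): (-5, 0, 2) → (-5/2, 0, 2)
T4 scale by (1/2, 3, 3/2): (-5/2, 0, 2) → (-5/4, 0, 3)
T5 rotate right-handed about the x-axis with cos θ = 12/13, sin θ = -5/13: (-5/4, 0, 3) → (-5/4, 15/13, 36/13)
T6 reflect across y = 0: (-5/4, 15/13, 36/13) → (-5/4, -15/13, 36/13)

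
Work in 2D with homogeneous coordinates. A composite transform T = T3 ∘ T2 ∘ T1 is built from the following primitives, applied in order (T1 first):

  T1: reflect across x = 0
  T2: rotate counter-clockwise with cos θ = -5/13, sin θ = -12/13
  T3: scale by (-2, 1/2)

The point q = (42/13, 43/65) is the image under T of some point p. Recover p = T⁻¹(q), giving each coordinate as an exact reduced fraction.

p = (3/5, -2)

T1 = [-1 0 0; 0 1 0; 0 0 1]
T2·T1 = [5/13 12/13 0; 12/13 -5/13 0; 0 0 1]
T3·…·T1 = [-10/13 -24/13 0; 6/13 -5/26 0; 0 0 1]
det M = 1; M⁻¹ = [-5/26 24/13 0; -6/13 -10/13 0; 0 0 1]
M⁻¹ · (42/13, 43/65)ᵀ = (3/5, -2)ᵀ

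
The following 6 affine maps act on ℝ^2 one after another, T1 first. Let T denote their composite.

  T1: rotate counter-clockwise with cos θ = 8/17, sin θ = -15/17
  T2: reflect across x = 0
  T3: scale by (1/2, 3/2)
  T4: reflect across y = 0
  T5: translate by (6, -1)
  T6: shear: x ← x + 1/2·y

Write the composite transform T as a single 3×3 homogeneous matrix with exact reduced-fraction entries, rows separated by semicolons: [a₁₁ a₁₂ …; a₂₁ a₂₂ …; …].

T = [29/68 -27/34 11/2; 45/34 -12/17 -1; 0 0 1]

T1 = [8/17 15/17 0; -15/17 8/17 0; 0 0 1]
T2·T1 = [-8/17 -15/17 0; -15/17 8/17 0; 0 0 1]
T3·…·T1 = [-4/17 -15/34 0; -45/34 12/17 0; 0 0 1]
T4·…·T1 = [-4/17 -15/34 0; 45/34 -12/17 0; 0 0 1]
T5·…·T1 = [-4/17 -15/34 6; 45/34 -12/17 -1; 0 0 1]
T6·…·T1 = [29/68 -27/34 11/2; 45/34 -12/17 -1; 0 0 1]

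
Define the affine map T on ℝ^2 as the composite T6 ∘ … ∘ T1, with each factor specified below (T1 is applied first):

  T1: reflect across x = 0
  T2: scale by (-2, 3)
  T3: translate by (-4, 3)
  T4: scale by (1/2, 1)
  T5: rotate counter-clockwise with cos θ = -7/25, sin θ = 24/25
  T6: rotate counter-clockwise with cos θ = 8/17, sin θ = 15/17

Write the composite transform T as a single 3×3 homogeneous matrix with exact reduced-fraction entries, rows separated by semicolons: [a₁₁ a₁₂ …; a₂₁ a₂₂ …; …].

T1 = [-1 0 0; 0 1 0; 0 0 1]
T2·T1 = [2 0 0; 0 3 0; 0 0 1]
T3·…·T1 = [2 0 -4; 0 3 3; 0 0 1]
T4·…·T1 = [1 0 -2; 0 3 3; 0 0 1]
T5·…·T1 = [-7/25 -72/25 -58/25; 24/25 -21/25 -69/25; 0 0 1]
T6·…·T1 = [-416/425 -261/425 571/425; 87/425 -1248/425 -1422/425; 0 0 1]

T = [-416/425 -261/425 571/425; 87/425 -1248/425 -1422/425; 0 0 1]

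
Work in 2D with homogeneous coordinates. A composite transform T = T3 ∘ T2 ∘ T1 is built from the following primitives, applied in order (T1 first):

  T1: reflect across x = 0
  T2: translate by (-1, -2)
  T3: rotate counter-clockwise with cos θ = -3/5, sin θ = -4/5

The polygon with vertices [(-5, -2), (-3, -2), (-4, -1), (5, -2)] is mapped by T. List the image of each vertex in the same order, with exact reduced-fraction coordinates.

T1 reflect across x = 0: (-5, -2) → (5, -2); (-3, -2) → (3, -2); (-4, -1) → (4, -1); (5, -2) → (-5, -2)
T2 translate by (-1, -2): (5, -2) → (4, -4); (3, -2) → (2, -4); (4, -1) → (3, -3); (-5, -2) → (-6, -4)
T3 rotate counter-clockwise with cos θ = -3/5, sin θ = -4/5: (4, -4) → (-28/5, -4/5); (2, -4) → (-22/5, 4/5); (3, -3) → (-21/5, -3/5); (-6, -4) → (2/5, 36/5)

image vertices: (-28/5, -4/5), (-22/5, 4/5), (-21/5, -3/5), (2/5, 36/5)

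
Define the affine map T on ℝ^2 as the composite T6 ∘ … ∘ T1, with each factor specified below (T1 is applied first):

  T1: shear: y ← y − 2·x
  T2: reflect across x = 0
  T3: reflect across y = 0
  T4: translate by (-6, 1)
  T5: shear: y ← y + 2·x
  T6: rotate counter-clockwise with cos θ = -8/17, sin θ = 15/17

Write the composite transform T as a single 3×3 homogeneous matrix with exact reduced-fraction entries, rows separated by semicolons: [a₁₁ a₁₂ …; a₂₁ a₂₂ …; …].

T1 = [1 0 0; -2 1 0; 0 0 1]
T2·T1 = [-1 0 0; -2 1 0; 0 0 1]
T3·…·T1 = [-1 0 0; 2 -1 0; 0 0 1]
T4·…·T1 = [-1 0 -6; 2 -1 1; 0 0 1]
T5·…·T1 = [-1 0 -6; 0 -1 -11; 0 0 1]
T6·…·T1 = [8/17 15/17 213/17; -15/17 8/17 -2/17; 0 0 1]

T = [8/17 15/17 213/17; -15/17 8/17 -2/17; 0 0 1]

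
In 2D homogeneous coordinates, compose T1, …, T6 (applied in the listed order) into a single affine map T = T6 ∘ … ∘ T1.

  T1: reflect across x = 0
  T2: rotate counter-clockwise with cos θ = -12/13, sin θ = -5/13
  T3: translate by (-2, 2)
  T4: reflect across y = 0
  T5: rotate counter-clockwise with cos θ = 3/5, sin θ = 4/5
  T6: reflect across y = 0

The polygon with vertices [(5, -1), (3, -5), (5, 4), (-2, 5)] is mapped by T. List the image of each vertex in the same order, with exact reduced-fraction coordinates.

T1 reflect across x = 0: (5, -1) → (-5, -1); (3, -5) → (-3, -5); (5, 4) → (-5, 4); (-2, 5) → (2, 5)
T2 rotate counter-clockwise with cos θ = -12/13, sin θ = -5/13: (-5, -1) → (55/13, 37/13); (-3, -5) → (11/13, 75/13); (-5, 4) → (80/13, -23/13); (2, 5) → (1/13, -70/13)
T3 translate by (-2, 2): (55/13, 37/13) → (29/13, 63/13); (11/13, 75/13) → (-15/13, 101/13); (80/13, -23/13) → (54/13, 3/13); (1/13, -70/13) → (-25/13, -44/13)
T4 reflect across y = 0: (29/13, 63/13) → (29/13, -63/13); (-15/13, 101/13) → (-15/13, -101/13); (54/13, 3/13) → (54/13, -3/13); (-25/13, -44/13) → (-25/13, 44/13)
T5 rotate counter-clockwise with cos θ = 3/5, sin θ = 4/5: (29/13, -63/13) → (339/65, -73/65); (-15/13, -101/13) → (359/65, -363/65); (54/13, -3/13) → (174/65, 207/65); (-25/13, 44/13) → (-251/65, 32/65)
T6 reflect across y = 0: (339/65, -73/65) → (339/65, 73/65); (359/65, -363/65) → (359/65, 363/65); (174/65, 207/65) → (174/65, -207/65); (-251/65, 32/65) → (-251/65, -32/65)

image vertices: (339/65, 73/65), (359/65, 363/65), (174/65, -207/65), (-251/65, -32/65)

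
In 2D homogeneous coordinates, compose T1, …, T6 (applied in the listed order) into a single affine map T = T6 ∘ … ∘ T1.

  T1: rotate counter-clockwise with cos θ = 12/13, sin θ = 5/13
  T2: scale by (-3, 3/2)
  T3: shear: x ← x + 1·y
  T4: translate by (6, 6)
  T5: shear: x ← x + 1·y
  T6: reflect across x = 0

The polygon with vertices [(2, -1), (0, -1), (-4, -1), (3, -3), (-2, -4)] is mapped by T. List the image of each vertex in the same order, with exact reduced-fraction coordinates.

image vertices: (-63/13, 75/13), (-105/13, 60/13), (-189/13, 30/13), (60/13, 93/26), (6/13, -9/13)

T1 rotate counter-clockwise with cos θ = 12/13, sin θ = 5/13: (2, -1) → (29/13, -2/13); (0, -1) → (5/13, -12/13); (-4, -1) → (-43/13, -32/13); (3, -3) → (51/13, -21/13); (-2, -4) → (-4/13, -58/13)
T2 scale by (-3, 3/2): (29/13, -2/13) → (-87/13, -3/13); (5/13, -12/13) → (-15/13, -18/13); (-43/13, -32/13) → (129/13, -48/13); (51/13, -21/13) → (-153/13, -63/26); (-4/13, -58/13) → (12/13, -87/13)
T3 shear: x ← x + 1·y: (-87/13, -3/13) → (-90/13, -3/13); (-15/13, -18/13) → (-33/13, -18/13); (129/13, -48/13) → (81/13, -48/13); (-153/13, -63/26) → (-369/26, -63/26); (12/13, -87/13) → (-75/13, -87/13)
T4 translate by (6, 6): (-90/13, -3/13) → (-12/13, 75/13); (-33/13, -18/13) → (45/13, 60/13); (81/13, -48/13) → (159/13, 30/13); (-369/26, -63/26) → (-213/26, 93/26); (-75/13, -87/13) → (3/13, -9/13)
T5 shear: x ← x + 1·y: (-12/13, 75/13) → (63/13, 75/13); (45/13, 60/13) → (105/13, 60/13); (159/13, 30/13) → (189/13, 30/13); (-213/26, 93/26) → (-60/13, 93/26); (3/13, -9/13) → (-6/13, -9/13)
T6 reflect across x = 0: (63/13, 75/13) → (-63/13, 75/13); (105/13, 60/13) → (-105/13, 60/13); (189/13, 30/13) → (-189/13, 30/13); (-60/13, 93/26) → (60/13, 93/26); (-6/13, -9/13) → (6/13, -9/13)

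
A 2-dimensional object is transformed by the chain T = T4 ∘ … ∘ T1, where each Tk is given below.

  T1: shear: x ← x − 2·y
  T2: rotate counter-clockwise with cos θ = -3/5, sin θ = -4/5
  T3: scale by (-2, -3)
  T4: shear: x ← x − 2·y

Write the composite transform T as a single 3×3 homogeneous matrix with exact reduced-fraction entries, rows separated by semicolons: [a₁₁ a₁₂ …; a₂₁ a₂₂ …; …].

T = [-18/5 2 0; 12/5 -3 0; 0 0 1]

T1 = [1 -2 0; 0 1 0; 0 0 1]
T2·T1 = [-3/5 2 0; -4/5 1 0; 0 0 1]
T3·…·T1 = [6/5 -4 0; 12/5 -3 0; 0 0 1]
T4·…·T1 = [-18/5 2 0; 12/5 -3 0; 0 0 1]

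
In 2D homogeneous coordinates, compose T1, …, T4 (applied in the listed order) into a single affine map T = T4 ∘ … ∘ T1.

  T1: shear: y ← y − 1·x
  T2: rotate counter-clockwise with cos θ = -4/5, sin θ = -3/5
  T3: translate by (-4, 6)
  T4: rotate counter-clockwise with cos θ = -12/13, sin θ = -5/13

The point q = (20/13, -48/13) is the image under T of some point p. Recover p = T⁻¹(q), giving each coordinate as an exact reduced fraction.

T1 = [1 0 0; -1 1 0; 0 0 1]
T2·T1 = [-7/5 3/5 0; 1/5 -4/5 0; 0 0 1]
T3·…·T1 = [-7/5 3/5 -4; 1/5 -4/5 6; 0 0 1]
T4·…·T1 = [89/65 -56/65 6; 23/65 33/65 -4; 0 0 1]
det M = 1; M⁻¹ = [33/65 56/65 2/5; -23/65 89/65 38/5; 0 0 1]
M⁻¹ · (20/13, -48/13)ᵀ = (-2, 2)ᵀ

p = (-2, 2)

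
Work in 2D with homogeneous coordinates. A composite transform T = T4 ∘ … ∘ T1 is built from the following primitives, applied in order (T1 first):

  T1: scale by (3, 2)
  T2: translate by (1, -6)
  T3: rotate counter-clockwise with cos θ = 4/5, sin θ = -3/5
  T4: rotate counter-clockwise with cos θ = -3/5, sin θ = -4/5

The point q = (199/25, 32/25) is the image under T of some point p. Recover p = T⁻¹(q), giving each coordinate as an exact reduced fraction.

T1 = [3 0 0; 0 2 0; 0 0 1]
T2·T1 = [3 0 1; 0 2 -6; 0 0 1]
T3·…·T1 = [12/5 6/5 -14/5; -9/5 8/5 -27/5; 0 0 1]
T4·…·T1 = [-72/25 14/25 -66/25; -21/25 -48/25 137/25; 0 0 1]
det M = 6; M⁻¹ = [-8/25 -7/75 -1/3; 7/50 -12/25 3; 0 0 1]
M⁻¹ · (199/25, 32/25)ᵀ = (-3, 7/2)ᵀ

p = (-3, 7/2)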